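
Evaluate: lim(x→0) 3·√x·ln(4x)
This is a 0·∞ indeterminate form.

Rewrite 0·∞ as a quotient (0/0 or ∞/∞ form), then apply L'Hôpital's rule:
  lim(x→0) 3·√x·ln(4x) = 0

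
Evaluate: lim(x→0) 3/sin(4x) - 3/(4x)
This is an ∞-∞ indeterminate form.

Combine fractions or rationalize to convert ∞-∞ to 0/0 form:
  lim(x→0) 3/sin(4x) - 3/(4x) = 0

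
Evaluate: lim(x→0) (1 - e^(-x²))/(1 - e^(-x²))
This is a 0/0 indeterminate form.

Apply L'Hôpital's rule: differentiate numerator and denominator separately.
  f(x) = 1 - e^(-x^2)   ⇒   f'(x) = 2·x·e^(-x^2)
  g(x) = 1 - e^(-x^2)   ⇒   g'(x) = 2·x·e^(-x^2)
  lim(x→0) f'(x)/g'(x) = lim(x→0) (2·x·e^(-x^2))/(2·x·e^(-x^2))
  = 1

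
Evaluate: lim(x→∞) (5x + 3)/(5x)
This is an ∞/∞ indeterminate form.

Apply L'Hôpital's rule: differentiate numerator and denominator separately.
  f(x) = 5·x + 3   ⇒   f'(x) = 5
  g(x) = 5·x   ⇒   g'(x) = 5
  lim(x→∞) f'(x)/g'(x) = lim(x→∞) (5)/(5)
  = 1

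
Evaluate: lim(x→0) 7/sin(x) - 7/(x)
This is an ∞-∞ indeterminate form.

Combine fractions or rationalize to convert ∞-∞ to 0/0 form:
  lim(x→0) 7/sin(x) - 7/(x) = 0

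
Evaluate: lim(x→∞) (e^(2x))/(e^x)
This is an ∞/∞ indeterminate form.

Apply L'Hôpital's rule: differentiate numerator and denominator separately.
  f(x) = e^(2·x)   ⇒   f'(x) = 2·e^(2·x)
  g(x) = e^(x)   ⇒   g'(x) = e^(x)
  lim(x→∞) f'(x)/g'(x) = lim(x→∞) (2·e^(2·x))/(e^(x))
  = ∞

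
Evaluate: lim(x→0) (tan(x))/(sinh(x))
This is a 0/0 indeterminate form.

Apply L'Hôpital's rule: differentiate numerator and denominator separately.
  f(x) = tan(x)   ⇒   f'(x) = tan(x)^2 + 1
  g(x) = sinh(x)   ⇒   g'(x) = cosh(x)
  lim(x→0) f'(x)/g'(x) = lim(x→0) (tan(x)^2 + 1)/(cosh(x))
  = 1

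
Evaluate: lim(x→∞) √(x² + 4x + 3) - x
This is an ∞-∞ indeterminate form.

Combine fractions or rationalize to convert ∞-∞ to 0/0 form:
  lim(x→∞) √(x² + 4x + 3) - x = 2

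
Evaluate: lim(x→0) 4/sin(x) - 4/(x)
This is an ∞-∞ indeterminate form.

Combine fractions or rationalize to convert ∞-∞ to 0/0 form:
  lim(x→0) 4/sin(x) - 4/(x) = 0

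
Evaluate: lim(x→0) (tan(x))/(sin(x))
This is a 0/0 indeterminate form.

Apply L'Hôpital's rule: differentiate numerator and denominator separately.
  f(x) = tan(x)   ⇒   f'(x) = tan(x)^2 + 1
  g(x) = sin(x)   ⇒   g'(x) = cos(x)
  lim(x→0) f'(x)/g'(x) = lim(x→0) (tan(x)^2 + 1)/(cos(x))
  = 1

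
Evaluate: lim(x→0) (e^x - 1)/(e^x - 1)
This is a 0/0 indeterminate form.

Apply L'Hôpital's rule: differentiate numerator and denominator separately.
  f(x) = e^(x) - 1   ⇒   f'(x) = e^(x)
  g(x) = e^(x) - 1   ⇒   g'(x) = e^(x)
  lim(x→0) f'(x)/g'(x) = lim(x→0) (e^(x))/(e^(x))
  = 1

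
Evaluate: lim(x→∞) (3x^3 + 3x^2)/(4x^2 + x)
This is an ∞/∞ indeterminate form.

Apply L'Hôpital's rule: differentiate numerator and denominator separately.
  f(x) = 3·x^3 + 3·x^2   ⇒   f'(x) = 9·x^2 + 6·x
  g(x) = 4·x^2 + x   ⇒   g'(x) = 8·x + 1
  lim(x→∞) f'(x)/g'(x) = lim(x→∞) (9·x^2 + 6·x)/(8·x + 1)
  = ∞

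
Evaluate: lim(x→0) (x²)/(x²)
This is a 0/0 indeterminate form.

Apply L'Hôpital's rule: differentiate numerator and denominator separately.
  f(x) = x^2   ⇒   f'(x) = 2·x
  g(x) = x^2   ⇒   g'(x) = 2·x
  lim(x→0) f'(x)/g'(x) = lim(x→0) (2·x)/(2·x)
  = 1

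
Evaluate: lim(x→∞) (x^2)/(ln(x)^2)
This is an ∞/∞ indeterminate form.

Apply L'Hôpital's rule: differentiate numerator and denominator separately.
  f(x) = x^2   ⇒   f'(x) = 2·x
  g(x) = ln(x)^2   ⇒   g'(x) = 2·ln(x)/x
  lim(x→∞) f'(x)/g'(x) = lim(x→∞) (2·x)/(2·ln(x)/x)
  = ∞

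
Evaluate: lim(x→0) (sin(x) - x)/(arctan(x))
This is a 0/0 indeterminate form.

Apply L'Hôpital's rule: differentiate numerator and denominator separately.
  f(x) = -x + sin(x)   ⇒   f'(x) = cos(x) - 1
  g(x) = atan(x)   ⇒   g'(x) = 1/(x^2 + 1)
  lim(x→0) f'(x)/g'(x) = lim(x→0) (cos(x) - 1)/(1/(x^2 + 1))
  = 0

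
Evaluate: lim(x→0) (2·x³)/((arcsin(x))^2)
This is a 0/0 indeterminate form.

Apply L'Hôpital's rule: differentiate numerator and denominator separately.
  f(x) = 2·x^3   ⇒   f'(x) = 6·x^2
  g(x) = asin(x)^2   ⇒   g'(x) = 2·asin(x)/sqrt(1 - x^2)
  lim(x→0) f'(x)/g'(x) = lim(x→0) (6·x^2)/(2·asin(x)/sqrt(1 - x^2))
  = 0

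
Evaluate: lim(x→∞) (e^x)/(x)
This is an ∞/∞ indeterminate form.

Apply L'Hôpital's rule: differentiate numerator and denominator separately.
  f(x) = e^(x)   ⇒   f'(x) = e^(x)
  g(x) = x   ⇒   g'(x) = 1
  lim(x→∞) f'(x)/g'(x) = lim(x→∞) (e^(x))/(1)
  = ∞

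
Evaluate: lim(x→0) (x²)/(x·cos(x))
This is a 0/0 indeterminate form.

Apply L'Hôpital's rule: differentiate numerator and denominator separately.
  f(x) = x^2   ⇒   f'(x) = 2·x
  g(x) = x·cos(x)   ⇒   g'(x) = -x·sin(x) + cos(x)
  lim(x→0) f'(x)/g'(x) = lim(x→0) (2·x)/(-x·sin(x) + cos(x))
  = 0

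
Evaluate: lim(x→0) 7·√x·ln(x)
This is a 0·∞ indeterminate form.

Rewrite 0·∞ as a quotient (0/0 or ∞/∞ form), then apply L'Hôpital's rule:
  lim(x→0) 7·√x·ln(x) = 0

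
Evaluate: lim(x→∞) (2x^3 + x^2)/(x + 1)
This is an ∞/∞ indeterminate form.

Apply L'Hôpital's rule: differentiate numerator and denominator separately.
  f(x) = 2·x^3 + x^2   ⇒   f'(x) = 6·x^2 + 2·x
  g(x) = x + 1   ⇒   g'(x) = 1
  lim(x→∞) f'(x)/g'(x) = lim(x→∞) (6·x^2 + 2·x)/(1)
  = ∞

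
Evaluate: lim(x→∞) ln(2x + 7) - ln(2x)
This is an ∞-∞ indeterminate form.

Combine fractions or rationalize to convert ∞-∞ to 0/0 form:
  lim(x→∞) ln(2x + 7) - ln(2x) = 0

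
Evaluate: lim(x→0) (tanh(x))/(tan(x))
This is a 0/0 indeterminate form.

Apply L'Hôpital's rule: differentiate numerator and denominator separately.
  f(x) = tanh(x)   ⇒   f'(x) = 1 - tanh(x)^2
  g(x) = tan(x)   ⇒   g'(x) = tan(x)^2 + 1
  lim(x→0) f'(x)/g'(x) = lim(x→0) (1 - tanh(x)^2)/(tan(x)^2 + 1)
  = 1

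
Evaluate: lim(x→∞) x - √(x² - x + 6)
This is an ∞-∞ indeterminate form.

Combine fractions or rationalize to convert ∞-∞ to 0/0 form:
  lim(x→∞) x - √(x² - x + 6) = 1/2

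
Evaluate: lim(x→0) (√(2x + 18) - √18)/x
This is a standard limit.

Factor or rationalize the expression:
  lim(x→0) (√(2x + 18) - √18)/x = sqrt(2)/6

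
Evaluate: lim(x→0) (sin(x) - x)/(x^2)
This is a 0/0 indeterminate form.

Apply L'Hôpital's rule: differentiate numerator and denominator separately.
  f(x) = -x + sin(x)   ⇒   f'(x) = cos(x) - 1
  g(x) = x^2   ⇒   g'(x) = 2·x
  lim(x→0) f'(x)/g'(x) = lim(x→0) (cos(x) - 1)/(2·x)
  = 0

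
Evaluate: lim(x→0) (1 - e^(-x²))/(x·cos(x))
This is a 0/0 indeterminate form.

Apply L'Hôpital's rule: differentiate numerator and denominator separately.
  f(x) = 1 - e^(-x^2)   ⇒   f'(x) = 2·x·e^(-x^2)
  g(x) = x·cos(x)   ⇒   g'(x) = -x·sin(x) + cos(x)
  lim(x→0) f'(x)/g'(x) = lim(x→0) (2·x·e^(-x^2))/(-x·sin(x) + cos(x))
  = 0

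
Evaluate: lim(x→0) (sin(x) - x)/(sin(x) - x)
This is a 0/0 indeterminate form.

Apply L'Hôpital's rule: differentiate numerator and denominator separately.
  f(x) = -x + sin(x)   ⇒   f'(x) = cos(x) - 1
  g(x) = -x + sin(x)   ⇒   g'(x) = cos(x) - 1
  lim(x→0) f'(x)/g'(x) = lim(x→0) (cos(x) - 1)/(cos(x) - 1)
  = 1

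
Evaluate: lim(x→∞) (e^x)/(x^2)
This is an ∞/∞ indeterminate form.

Apply L'Hôpital's rule: differentiate numerator and denominator separately.
  f(x) = e^(x)   ⇒   f'(x) = e^(x)
  g(x) = x^2   ⇒   g'(x) = 2·x
  lim(x→∞) f'(x)/g'(x) = lim(x→∞) (e^(x))/(2·x)
  = ∞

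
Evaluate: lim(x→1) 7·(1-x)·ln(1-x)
This is a 0·∞ indeterminate form.

Rewrite 0·∞ as a quotient (0/0 or ∞/∞ form), then apply L'Hôpital's rule:
  lim(x→1) 7·(1-x)·ln(1-x) = 0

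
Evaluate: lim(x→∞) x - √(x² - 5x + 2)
This is an ∞-∞ indeterminate form.

Combine fractions or rationalize to convert ∞-∞ to 0/0 form:
  lim(x→∞) x - √(x² - 5x + 2) = 5/2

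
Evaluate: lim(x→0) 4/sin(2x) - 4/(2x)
This is an ∞-∞ indeterminate form.

Combine fractions or rationalize to convert ∞-∞ to 0/0 form:
  lim(x→0) 4/sin(2x) - 4/(2x) = 0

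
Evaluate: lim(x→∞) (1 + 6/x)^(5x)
This is an exponential indeterminate form.

For exponential indeterminate forms, take the natural log:
  Let L = lim(x→∞) (1 + 6/x)^(5x)
  Then ln(L) = lim(x→∞) [exponent × ln(base)]
  Evaluate using L'Hôpital or standard limits, then exponentiate.
  L = e^(30)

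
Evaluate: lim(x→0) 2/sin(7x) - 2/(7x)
This is an ∞-∞ indeterminate form.

Combine fractions or rationalize to convert ∞-∞ to 0/0 form:
  lim(x→0) 2/sin(7x) - 2/(7x) = 0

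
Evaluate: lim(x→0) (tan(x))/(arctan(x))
This is a 0/0 indeterminate form.

Apply L'Hôpital's rule: differentiate numerator and denominator separately.
  f(x) = tan(x)   ⇒   f'(x) = tan(x)^2 + 1
  g(x) = atan(x)   ⇒   g'(x) = 1/(x^2 + 1)
  lim(x→0) f'(x)/g'(x) = lim(x→0) (tan(x)^2 + 1)/(1/(x^2 + 1))
  = 1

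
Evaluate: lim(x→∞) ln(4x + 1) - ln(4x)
This is an ∞-∞ indeterminate form.

Combine fractions or rationalize to convert ∞-∞ to 0/0 form:
  lim(x→∞) ln(4x + 1) - ln(4x) = 0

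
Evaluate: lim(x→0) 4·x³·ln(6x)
This is a 0·∞ indeterminate form.

Rewrite 0·∞ as a quotient (0/0 or ∞/∞ form), then apply L'Hôpital's rule:
  lim(x→0) 4·x³·ln(6x) = 0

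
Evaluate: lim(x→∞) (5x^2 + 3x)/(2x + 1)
This is an ∞/∞ indeterminate form.

Apply L'Hôpital's rule: differentiate numerator and denominator separately.
  f(x) = 5·x^2 + 3·x   ⇒   f'(x) = 10·x + 3
  g(x) = 2·x + 1   ⇒   g'(x) = 2
  lim(x→∞) f'(x)/g'(x) = lim(x→∞) (10·x + 3)/(2)
  = ∞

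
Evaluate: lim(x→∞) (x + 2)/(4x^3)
This is an ∞/∞ indeterminate form.

Apply L'Hôpital's rule: differentiate numerator and denominator separately.
  f(x) = x + 2   ⇒   f'(x) = 1
  g(x) = 4·x^3   ⇒   g'(x) = 12·x^2
  lim(x→∞) f'(x)/g'(x) = lim(x→∞) (1)/(12·x^2)
  = 0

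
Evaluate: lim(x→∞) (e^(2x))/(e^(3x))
This is an ∞/∞ indeterminate form.

Apply L'Hôpital's rule: differentiate numerator and denominator separately.
  f(x) = e^(2·x)   ⇒   f'(x) = 2·e^(2·x)
  g(x) = e^(3·x)   ⇒   g'(x) = 3·e^(3·x)
  lim(x→∞) f'(x)/g'(x) = lim(x→∞) (2·e^(2·x))/(3·e^(3·x))
  = 0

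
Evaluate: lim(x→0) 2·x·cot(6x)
This is a 0·∞ indeterminate form.

Rewrite 0·∞ as a quotient (0/0 or ∞/∞ form), then apply L'Hôpital's rule:
  lim(x→0) 2·x·cot(6x) = 1/3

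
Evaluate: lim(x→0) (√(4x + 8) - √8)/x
This is a standard limit.

Factor or rationalize the expression:
  lim(x→0) (√(4x + 8) - √8)/x = sqrt(2)/2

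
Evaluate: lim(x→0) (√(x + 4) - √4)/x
This is a standard limit.

Factor or rationalize the expression:
  lim(x→0) (√(x + 4) - √4)/x = 1/4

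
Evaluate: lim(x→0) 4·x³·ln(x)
This is a 0·∞ indeterminate form.

Rewrite 0·∞ as a quotient (0/0 or ∞/∞ form), then apply L'Hôpital's rule:
  lim(x→0) 4·x³·ln(x) = 0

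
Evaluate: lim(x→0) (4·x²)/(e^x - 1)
This is a 0/0 indeterminate form.

Apply L'Hôpital's rule: differentiate numerator and denominator separately.
  f(x) = 4·x^2   ⇒   f'(x) = 8·x
  g(x) = e^(x) - 1   ⇒   g'(x) = e^(x)
  lim(x→0) f'(x)/g'(x) = lim(x→0) (8·x)/(e^(x))
  = 0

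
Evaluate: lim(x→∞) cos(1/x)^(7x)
This is an exponential indeterminate form.

For exponential indeterminate forms, take the natural log:
  Let L = lim(x→∞) cos(1/x)^(7x)
  Then ln(L) = lim(x→∞) [exponent × ln(base)]
  Evaluate using L'Hôpital or standard limits, then exponentiate.
  L = 1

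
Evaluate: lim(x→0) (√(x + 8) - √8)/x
This is a standard limit.

Factor or rationalize the expression:
  lim(x→0) (√(x + 8) - √8)/x = sqrt(2)/8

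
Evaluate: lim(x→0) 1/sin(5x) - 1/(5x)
This is an ∞-∞ indeterminate form.

Combine fractions or rationalize to convert ∞-∞ to 0/0 form:
  lim(x→0) 1/sin(5x) - 1/(5x) = 0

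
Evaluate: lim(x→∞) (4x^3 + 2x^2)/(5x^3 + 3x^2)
This is an ∞/∞ indeterminate form.

Apply L'Hôpital's rule: differentiate numerator and denominator separately.
  f(x) = 4·x^3 + 2·x^2   ⇒   f'(x) = 12·x^2 + 4·x
  g(x) = 5·x^3 + 3·x^2   ⇒   g'(x) = 15·x^2 + 6·x
  lim(x→∞) f'(x)/g'(x) = lim(x→∞) (12·x^2 + 4·x)/(15·x^2 + 6·x)
  = 4/5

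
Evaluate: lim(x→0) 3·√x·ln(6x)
This is a 0·∞ indeterminate form.

Rewrite 0·∞ as a quotient (0/0 or ∞/∞ form), then apply L'Hôpital's rule:
  lim(x→0) 3·√x·ln(6x) = 0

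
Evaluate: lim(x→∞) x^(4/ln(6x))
This is an exponential indeterminate form.

For exponential indeterminate forms, take the natural log:
  Let L = lim(x→∞) x^(4/ln(6x))
  Then ln(L) = lim(x→∞) [exponent × ln(base)]
  Evaluate using L'Hôpital or standard limits, then exponentiate.
  L = e^(4)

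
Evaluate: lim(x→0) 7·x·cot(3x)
This is a 0·∞ indeterminate form.

Rewrite 0·∞ as a quotient (0/0 or ∞/∞ form), then apply L'Hôpital's rule:
  lim(x→0) 7·x·cot(3x) = 7/3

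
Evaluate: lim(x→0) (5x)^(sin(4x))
This is an exponential indeterminate form.

For exponential indeterminate forms, take the natural log:
  Let L = lim(x→0) (5x)^(sin(4x))
  Then ln(L) = lim(x→0) [exponent × ln(base)]
  Evaluate using L'Hôpital or standard limits, then exponentiate.
  L = 1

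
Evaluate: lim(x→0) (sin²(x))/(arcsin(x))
This is a 0/0 indeterminate form.

Apply L'Hôpital's rule: differentiate numerator and denominator separately.
  f(x) = sin(x)^2   ⇒   f'(x) = 2·sin(x)·cos(x)
  g(x) = asin(x)   ⇒   g'(x) = 1/sqrt(1 - x^2)
  lim(x→0) f'(x)/g'(x) = lim(x→0) (2·sin(x)·cos(x))/(1/sqrt(1 - x^2))
  = 0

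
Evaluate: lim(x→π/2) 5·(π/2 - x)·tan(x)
This is a 0·∞ indeterminate form.

Rewrite 0·∞ as a quotient (0/0 or ∞/∞ form), then apply L'Hôpital's rule:
  lim(x→π/2) 5·(π/2 - x)·tan(x) = 5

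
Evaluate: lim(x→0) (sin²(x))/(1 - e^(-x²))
This is a 0/0 indeterminate form.

Apply L'Hôpital's rule: differentiate numerator and denominator separately.
  f(x) = sin(x)^2   ⇒   f'(x) = 2·sin(x)·cos(x)
  g(x) = 1 - e^(-x^2)   ⇒   g'(x) = 2·x·e^(-x^2)
  lim(x→0) f'(x)/g'(x) = lim(x→0) (2·sin(x)·cos(x))/(2·x·e^(-x^2))
  = 1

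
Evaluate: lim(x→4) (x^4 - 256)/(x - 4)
This is a standard limit.

Factor or rationalize the expression:
  lim(x→4) (x^4 - 256)/(x - 4) = 256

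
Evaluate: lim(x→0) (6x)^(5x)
This is an exponential indeterminate form.

For exponential indeterminate forms, take the natural log:
  Let L = lim(x→0) (6x)^(5x)
  Then ln(L) = lim(x→0) [exponent × ln(base)]
  Evaluate using L'Hôpital or standard limits, then exponentiate.
  L = 1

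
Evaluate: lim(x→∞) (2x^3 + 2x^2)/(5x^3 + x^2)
This is an ∞/∞ indeterminate form.

Apply L'Hôpital's rule: differentiate numerator and denominator separately.
  f(x) = 2·x^3 + 2·x^2   ⇒   f'(x) = 6·x^2 + 4·x
  g(x) = 5·x^3 + x^2   ⇒   g'(x) = 15·x^2 + 2·x
  lim(x→∞) f'(x)/g'(x) = lim(x→∞) (6·x^2 + 4·x)/(15·x^2 + 2·x)
  = 2/5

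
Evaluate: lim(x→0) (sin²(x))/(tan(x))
This is a 0/0 indeterminate form.

Apply L'Hôpital's rule: differentiate numerator and denominator separately.
  f(x) = sin(x)^2   ⇒   f'(x) = 2·sin(x)·cos(x)
  g(x) = tan(x)   ⇒   g'(x) = tan(x)^2 + 1
  lim(x→0) f'(x)/g'(x) = lim(x→0) (2·sin(x)·cos(x))/(tan(x)^2 + 1)
  = 0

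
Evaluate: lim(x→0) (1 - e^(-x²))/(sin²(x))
This is a 0/0 indeterminate form.

Apply L'Hôpital's rule: differentiate numerator and denominator separately.
  f(x) = 1 - e^(-x^2)   ⇒   f'(x) = 2·x·e^(-x^2)
  g(x) = sin(x)^2   ⇒   g'(x) = 2·sin(x)·cos(x)
  lim(x→0) f'(x)/g'(x) = lim(x→0) (2·x·e^(-x^2))/(2·sin(x)·cos(x))
  = 1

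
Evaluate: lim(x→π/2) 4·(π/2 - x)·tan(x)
This is a 0·∞ indeterminate form.

Rewrite 0·∞ as a quotient (0/0 or ∞/∞ form), then apply L'Hôpital's rule:
  lim(x→π/2) 4·(π/2 - x)·tan(x) = 4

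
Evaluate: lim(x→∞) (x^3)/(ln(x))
This is an ∞/∞ indeterminate form.

Apply L'Hôpital's rule: differentiate numerator and denominator separately.
  f(x) = x^3   ⇒   f'(x) = 3·x^2
  g(x) = ln(x)   ⇒   g'(x) = 1/x
  lim(x→∞) f'(x)/g'(x) = lim(x→∞) (3·x^2)/(1/x)
  = ∞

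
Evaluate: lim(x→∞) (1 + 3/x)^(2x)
This is an exponential indeterminate form.

For exponential indeterminate forms, take the natural log:
  Let L = lim(x→∞) (1 + 3/x)^(2x)
  Then ln(L) = lim(x→∞) [exponent × ln(base)]
  Evaluate using L'Hôpital or standard limits, then exponentiate.
  L = e^(6)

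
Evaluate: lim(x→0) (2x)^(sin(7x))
This is an exponential indeterminate form.

For exponential indeterminate forms, take the natural log:
  Let L = lim(x→0) (2x)^(sin(7x))
  Then ln(L) = lim(x→0) [exponent × ln(base)]
  Evaluate using L'Hôpital or standard limits, then exponentiate.
  L = 1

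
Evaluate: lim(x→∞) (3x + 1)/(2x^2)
This is an ∞/∞ indeterminate form.

Apply L'Hôpital's rule: differentiate numerator and denominator separately.
  f(x) = 3·x + 1   ⇒   f'(x) = 3
  g(x) = 2·x^2   ⇒   g'(x) = 4·x
  lim(x→∞) f'(x)/g'(x) = lim(x→∞) (3)/(4·x)
  = 0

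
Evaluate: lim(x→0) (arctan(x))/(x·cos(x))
This is a 0/0 indeterminate form.

Apply L'Hôpital's rule: differentiate numerator and denominator separately.
  f(x) = atan(x)   ⇒   f'(x) = 1/(x^2 + 1)
  g(x) = x·cos(x)   ⇒   g'(x) = -x·sin(x) + cos(x)
  lim(x→0) f'(x)/g'(x) = lim(x→0) (1/(x^2 + 1))/(-x·sin(x) + cos(x))
  = 1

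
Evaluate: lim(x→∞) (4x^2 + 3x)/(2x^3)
This is an ∞/∞ indeterminate form.

Apply L'Hôpital's rule: differentiate numerator and denominator separately.
  f(x) = 4·x^2 + 3·x   ⇒   f'(x) = 8·x + 3
  g(x) = 2·x^3   ⇒   g'(x) = 6·x^2
  lim(x→∞) f'(x)/g'(x) = lim(x→∞) (8·x + 3)/(6·x^2)
  = 0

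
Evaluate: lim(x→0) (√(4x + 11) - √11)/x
This is a standard limit.

Factor or rationalize the expression:
  lim(x→0) (√(4x + 11) - √11)/x = 2·sqrt(11)/11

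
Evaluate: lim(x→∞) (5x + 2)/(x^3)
This is an ∞/∞ indeterminate form.

Apply L'Hôpital's rule: differentiate numerator and denominator separately.
  f(x) = 5·x + 2   ⇒   f'(x) = 5
  g(x) = x^3   ⇒   g'(x) = 3·x^2
  lim(x→∞) f'(x)/g'(x) = lim(x→∞) (5)/(3·x^2)
  = 0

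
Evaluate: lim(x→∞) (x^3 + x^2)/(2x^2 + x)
This is an ∞/∞ indeterminate form.

Apply L'Hôpital's rule: differentiate numerator and denominator separately.
  f(x) = x^3 + x^2   ⇒   f'(x) = 3·x^2 + 2·x
  g(x) = 2·x^2 + x   ⇒   g'(x) = 4·x + 1
  lim(x→∞) f'(x)/g'(x) = lim(x→∞) (3·x^2 + 2·x)/(4·x + 1)
  = ∞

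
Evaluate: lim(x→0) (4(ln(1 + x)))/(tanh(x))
This is a 0/0 indeterminate form.

Apply L'Hôpital's rule: differentiate numerator and denominator separately.
  f(x) = 4·ln(x + 1)   ⇒   f'(x) = 4/(x + 1)
  g(x) = tanh(x)   ⇒   g'(x) = 1 - tanh(x)^2
  lim(x→0) f'(x)/g'(x) = lim(x→0) (4/(x + 1))/(1 - tanh(x)^2)
  = 4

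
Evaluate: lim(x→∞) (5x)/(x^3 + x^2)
This is an ∞/∞ indeterminate form.

Apply L'Hôpital's rule: differentiate numerator and denominator separately.
  f(x) = 5·x   ⇒   f'(x) = 5
  g(x) = x^3 + x^2   ⇒   g'(x) = 3·x^2 + 2·x
  lim(x→∞) f'(x)/g'(x) = lim(x→∞) (5)/(3·x^2 + 2·x)
  = 0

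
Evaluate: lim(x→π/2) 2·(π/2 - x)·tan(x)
This is a 0·∞ indeterminate form.

Rewrite 0·∞ as a quotient (0/0 or ∞/∞ form), then apply L'Hôpital's rule:
  lim(x→π/2) 2·(π/2 - x)·tan(x) = 2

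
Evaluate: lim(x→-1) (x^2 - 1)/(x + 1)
This is a standard limit.

Factor or rationalize the expression:
  lim(x→-1) (x^2 - 1)/(x + 1) = -2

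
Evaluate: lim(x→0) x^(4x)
This is an exponential indeterminate form.

For exponential indeterminate forms, take the natural log:
  Let L = lim(x→0) x^(4x)
  Then ln(L) = lim(x→0) [exponent × ln(base)]
  Evaluate using L'Hôpital or standard limits, then exponentiate.
  L = 1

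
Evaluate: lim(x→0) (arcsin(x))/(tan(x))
This is a 0/0 indeterminate form.

Apply L'Hôpital's rule: differentiate numerator and denominator separately.
  f(x) = asin(x)   ⇒   f'(x) = 1/sqrt(1 - x^2)
  g(x) = tan(x)   ⇒   g'(x) = tan(x)^2 + 1
  lim(x→0) f'(x)/g'(x) = lim(x→0) (1/sqrt(1 - x^2))/(tan(x)^2 + 1)
  = 1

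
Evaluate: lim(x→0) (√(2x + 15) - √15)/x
This is a standard limit.

Factor or rationalize the expression:
  lim(x→0) (√(2x + 15) - √15)/x = sqrt(15)/15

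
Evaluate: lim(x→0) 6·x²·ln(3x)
This is a 0·∞ indeterminate form.

Rewrite 0·∞ as a quotient (0/0 or ∞/∞ form), then apply L'Hôpital's rule:
  lim(x→0) 6·x²·ln(3x) = 0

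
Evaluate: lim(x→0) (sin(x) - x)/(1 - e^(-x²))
This is a 0/0 indeterminate form.

Apply L'Hôpital's rule: differentiate numerator and denominator separately.
  f(x) = -x + sin(x)   ⇒   f'(x) = cos(x) - 1
  g(x) = 1 - e^(-x^2)   ⇒   g'(x) = 2·x·e^(-x^2)
  lim(x→0) f'(x)/g'(x) = lim(x→0) (cos(x) - 1)/(2·x·e^(-x^2))
  = 0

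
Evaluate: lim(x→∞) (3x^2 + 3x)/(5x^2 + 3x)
This is an ∞/∞ indeterminate form.

Apply L'Hôpital's rule: differentiate numerator and denominator separately.
  f(x) = 3·x^2 + 3·x   ⇒   f'(x) = 6·x + 3
  g(x) = 5·x^2 + 3·x   ⇒   g'(x) = 10·x + 3
  lim(x→∞) f'(x)/g'(x) = lim(x→∞) (6·x + 3)/(10·x + 3)
  = 3/5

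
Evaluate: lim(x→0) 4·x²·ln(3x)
This is a 0·∞ indeterminate form.

Rewrite 0·∞ as a quotient (0/0 or ∞/∞ form), then apply L'Hôpital's rule:
  lim(x→0) 4·x²·ln(3x) = 0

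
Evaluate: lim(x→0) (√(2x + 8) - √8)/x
This is a standard limit.

Factor or rationalize the expression:
  lim(x→0) (√(2x + 8) - √8)/x = sqrt(2)/4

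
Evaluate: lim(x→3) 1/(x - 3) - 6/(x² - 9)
This is an ∞-∞ indeterminate form.

Combine fractions or rationalize to convert ∞-∞ to 0/0 form:
  lim(x→3) 1/(x - 3) - 6/(x² - 9) = 1/6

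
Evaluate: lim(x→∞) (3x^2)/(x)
This is an ∞/∞ indeterminate form.

Apply L'Hôpital's rule: differentiate numerator and denominator separately.
  f(x) = 3·x^2   ⇒   f'(x) = 6·x
  g(x) = x   ⇒   g'(x) = 1
  lim(x→∞) f'(x)/g'(x) = lim(x→∞) (6·x)/(1)
  = ∞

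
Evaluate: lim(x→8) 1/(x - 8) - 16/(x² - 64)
This is an ∞-∞ indeterminate form.

Combine fractions or rationalize to convert ∞-∞ to 0/0 form:
  lim(x→8) 1/(x - 8) - 16/(x² - 64) = 1/16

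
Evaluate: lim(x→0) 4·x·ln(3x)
This is a 0·∞ indeterminate form.

Rewrite 0·∞ as a quotient (0/0 or ∞/∞ form), then apply L'Hôpital's rule:
  lim(x→0) 4·x·ln(3x) = 0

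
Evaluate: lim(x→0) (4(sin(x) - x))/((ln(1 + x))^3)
This is a 0/0 indeterminate form.

Apply L'Hôpital's rule: differentiate numerator and denominator separately.
  f(x) = -4·x + 4·sin(x)   ⇒   f'(x) = 4·cos(x) - 4
  g(x) = ln(x + 1)^3   ⇒   g'(x) = 3·ln(x + 1)^2/(x + 1)
  lim(x→0) f'(x)/g'(x) = lim(x→0) (4·cos(x) - 4)/(3·ln(x + 1)^2/(x + 1))
  = -2/3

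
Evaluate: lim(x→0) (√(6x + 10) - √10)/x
This is a standard limit.

Factor or rationalize the expression:
  lim(x→0) (√(6x + 10) - √10)/x = 3·sqrt(10)/10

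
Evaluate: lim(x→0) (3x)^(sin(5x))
This is an exponential indeterminate form.

For exponential indeterminate forms, take the natural log:
  Let L = lim(x→0) (3x)^(sin(5x))
  Then ln(L) = lim(x→0) [exponent × ln(base)]
  Evaluate using L'Hôpital or standard limits, then exponentiate.
  L = 1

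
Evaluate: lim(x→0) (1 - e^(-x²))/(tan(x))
This is a 0/0 indeterminate form.

Apply L'Hôpital's rule: differentiate numerator and denominator separately.
  f(x) = 1 - e^(-x^2)   ⇒   f'(x) = 2·x·e^(-x^2)
  g(x) = tan(x)   ⇒   g'(x) = tan(x)^2 + 1
  lim(x→0) f'(x)/g'(x) = lim(x→0) (2·x·e^(-x^2))/(tan(x)^2 + 1)
  = 0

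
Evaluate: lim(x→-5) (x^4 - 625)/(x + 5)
This is a standard limit.

Factor or rationalize the expression:
  lim(x→-5) (x^4 - 625)/(x + 5) = -500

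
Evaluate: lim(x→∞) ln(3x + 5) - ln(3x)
This is an ∞-∞ indeterminate form.

Combine fractions or rationalize to convert ∞-∞ to 0/0 form:
  lim(x→∞) ln(3x + 5) - ln(3x) = 0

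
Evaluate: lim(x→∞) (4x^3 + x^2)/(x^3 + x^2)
This is an ∞/∞ indeterminate form.

Apply L'Hôpital's rule: differentiate numerator and denominator separately.
  f(x) = 4·x^3 + x^2   ⇒   f'(x) = 12·x^2 + 2·x
  g(x) = x^3 + x^2   ⇒   g'(x) = 3·x^2 + 2·x
  lim(x→∞) f'(x)/g'(x) = lim(x→∞) (12·x^2 + 2·x)/(3·x^2 + 2·x)
  = 4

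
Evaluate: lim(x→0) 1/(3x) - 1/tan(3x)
This is an ∞-∞ indeterminate form.

Combine fractions or rationalize to convert ∞-∞ to 0/0 form:
  lim(x→0) 1/(3x) - 1/tan(3x) = 0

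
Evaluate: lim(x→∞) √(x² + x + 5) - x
This is an ∞-∞ indeterminate form.

Combine fractions or rationalize to convert ∞-∞ to 0/0 form:
  lim(x→∞) √(x² + x + 5) - x = 1/2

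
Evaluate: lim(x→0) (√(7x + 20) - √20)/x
This is a standard limit.

Factor or rationalize the expression:
  lim(x→0) (√(7x + 20) - √20)/x = 7·sqrt(5)/20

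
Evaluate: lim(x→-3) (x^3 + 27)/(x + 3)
This is a standard limit.

Factor or rationalize the expression:
  lim(x→-3) (x^3 + 27)/(x + 3) = 27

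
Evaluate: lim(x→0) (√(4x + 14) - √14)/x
This is a standard limit.

Factor or rationalize the expression:
  lim(x→0) (√(4x + 14) - √14)/x = sqrt(14)/7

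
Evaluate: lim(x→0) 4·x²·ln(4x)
This is a 0·∞ indeterminate form.

Rewrite 0·∞ as a quotient (0/0 or ∞/∞ form), then apply L'Hôpital's rule:
  lim(x→0) 4·x²·ln(4x) = 0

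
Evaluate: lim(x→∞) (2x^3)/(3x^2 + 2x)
This is an ∞/∞ indeterminate form.

Apply L'Hôpital's rule: differentiate numerator and denominator separately.
  f(x) = 2·x^3   ⇒   f'(x) = 6·x^2
  g(x) = 3·x^2 + 2·x   ⇒   g'(x) = 6·x + 2
  lim(x→∞) f'(x)/g'(x) = lim(x→∞) (6·x^2)/(6·x + 2)
  = ∞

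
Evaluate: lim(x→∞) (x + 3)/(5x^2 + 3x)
This is an ∞/∞ indeterminate form.

Apply L'Hôpital's rule: differentiate numerator and denominator separately.
  f(x) = x + 3   ⇒   f'(x) = 1
  g(x) = 5·x^2 + 3·x   ⇒   g'(x) = 10·x + 3
  lim(x→∞) f'(x)/g'(x) = lim(x→∞) (1)/(10·x + 3)
  = 0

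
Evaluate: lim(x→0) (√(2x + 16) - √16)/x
This is a standard limit.

Factor or rationalize the expression:
  lim(x→0) (√(2x + 16) - √16)/x = 1/4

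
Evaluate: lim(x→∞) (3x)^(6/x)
This is an exponential indeterminate form.

For exponential indeterminate forms, take the natural log:
  Let L = lim(x→∞) (3x)^(6/x)
  Then ln(L) = lim(x→∞) [exponent × ln(base)]
  Evaluate using L'Hôpital or standard limits, then exponentiate.
  L = 1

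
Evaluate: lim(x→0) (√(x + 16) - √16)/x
This is a standard limit.

Factor or rationalize the expression:
  lim(x→0) (√(x + 16) - √16)/x = 1/8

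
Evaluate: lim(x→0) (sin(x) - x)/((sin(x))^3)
This is a 0/0 indeterminate form.

Apply L'Hôpital's rule: differentiate numerator and denominator separately.
  f(x) = -x + sin(x)   ⇒   f'(x) = cos(x) - 1
  g(x) = sin(x)^3   ⇒   g'(x) = 3·sin(x)^2·cos(x)
  lim(x→0) f'(x)/g'(x) = lim(x→0) (cos(x) - 1)/(3·sin(x)^2·cos(x))
  = -1/6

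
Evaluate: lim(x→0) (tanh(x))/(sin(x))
This is a 0/0 indeterminate form.

Apply L'Hôpital's rule: differentiate numerator and denominator separately.
  f(x) = tanh(x)   ⇒   f'(x) = 1 - tanh(x)^2
  g(x) = sin(x)   ⇒   g'(x) = cos(x)
  lim(x→0) f'(x)/g'(x) = lim(x→0) (1 - tanh(x)^2)/(cos(x))
  = 1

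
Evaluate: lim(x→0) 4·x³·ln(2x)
This is a 0·∞ indeterminate form.

Rewrite 0·∞ as a quotient (0/0 or ∞/∞ form), then apply L'Hôpital's rule:
  lim(x→0) 4·x³·ln(2x) = 0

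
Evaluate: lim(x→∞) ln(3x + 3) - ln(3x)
This is an ∞-∞ indeterminate form.

Combine fractions or rationalize to convert ∞-∞ to 0/0 form:
  lim(x→∞) ln(3x + 3) - ln(3x) = 0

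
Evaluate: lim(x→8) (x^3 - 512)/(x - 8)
This is a standard limit.

Factor or rationalize the expression:
  lim(x→8) (x^3 - 512)/(x - 8) = 192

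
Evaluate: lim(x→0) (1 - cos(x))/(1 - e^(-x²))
This is a 0/0 indeterminate form.

Apply L'Hôpital's rule: differentiate numerator and denominator separately.
  f(x) = 1 - cos(x)   ⇒   f'(x) = sin(x)
  g(x) = 1 - e^(-x^2)   ⇒   g'(x) = 2·x·e^(-x^2)
  lim(x→0) f'(x)/g'(x) = lim(x→0) (sin(x))/(2·x·e^(-x^2))
  = 1/2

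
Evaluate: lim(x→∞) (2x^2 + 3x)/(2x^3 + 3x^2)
This is an ∞/∞ indeterminate form.

Apply L'Hôpital's rule: differentiate numerator and denominator separately.
  f(x) = 2·x^2 + 3·x   ⇒   f'(x) = 4·x + 3
  g(x) = 2·x^3 + 3·x^2   ⇒   g'(x) = 6·x^2 + 6·x
  lim(x→∞) f'(x)/g'(x) = lim(x→∞) (4·x + 3)/(6·x^2 + 6·x)
  = 0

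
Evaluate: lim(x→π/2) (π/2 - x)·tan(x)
This is a 0·∞ indeterminate form.

Rewrite 0·∞ as a quotient (0/0 or ∞/∞ form), then apply L'Hôpital's rule:
  lim(x→π/2) (π/2 - x)·tan(x) = 1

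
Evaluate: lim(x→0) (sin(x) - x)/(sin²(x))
This is a 0/0 indeterminate form.

Apply L'Hôpital's rule: differentiate numerator and denominator separately.
  f(x) = -x + sin(x)   ⇒   f'(x) = cos(x) - 1
  g(x) = sin(x)^2   ⇒   g'(x) = 2·sin(x)·cos(x)
  lim(x→0) f'(x)/g'(x) = lim(x→0) (cos(x) - 1)/(2·sin(x)·cos(x))
  = 0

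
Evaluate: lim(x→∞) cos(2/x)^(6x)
This is an exponential indeterminate form.

For exponential indeterminate forms, take the natural log:
  Let L = lim(x→∞) cos(2/x)^(6x)
  Then ln(L) = lim(x→∞) [exponent × ln(base)]
  Evaluate using L'Hôpital or standard limits, then exponentiate.
  L = 1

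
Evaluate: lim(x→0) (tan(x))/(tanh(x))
This is a 0/0 indeterminate form.

Apply L'Hôpital's rule: differentiate numerator and denominator separately.
  f(x) = tan(x)   ⇒   f'(x) = tan(x)^2 + 1
  g(x) = tanh(x)   ⇒   g'(x) = 1 - tanh(x)^2
  lim(x→0) f'(x)/g'(x) = lim(x→0) (tan(x)^2 + 1)/(1 - tanh(x)^2)
  = 1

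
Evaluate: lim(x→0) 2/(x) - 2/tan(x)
This is an ∞-∞ indeterminate form.

Combine fractions or rationalize to convert ∞-∞ to 0/0 form:
  lim(x→0) 2/(x) - 2/tan(x) = 0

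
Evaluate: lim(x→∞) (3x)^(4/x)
This is an exponential indeterminate form.

For exponential indeterminate forms, take the natural log:
  Let L = lim(x→∞) (3x)^(4/x)
  Then ln(L) = lim(x→∞) [exponent × ln(base)]
  Evaluate using L'Hôpital or standard limits, then exponentiate.
  L = 1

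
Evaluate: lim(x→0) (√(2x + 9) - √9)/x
This is a standard limit.

Factor or rationalize the expression:
  lim(x→0) (√(2x + 9) - √9)/x = 1/3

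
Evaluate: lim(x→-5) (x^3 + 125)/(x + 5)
This is a standard limit.

Factor or rationalize the expression:
  lim(x→-5) (x^3 + 125)/(x + 5) = 75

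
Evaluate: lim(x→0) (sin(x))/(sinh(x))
This is a 0/0 indeterminate form.

Apply L'Hôpital's rule: differentiate numerator and denominator separately.
  f(x) = sin(x)   ⇒   f'(x) = cos(x)
  g(x) = sinh(x)   ⇒   g'(x) = cosh(x)
  lim(x→0) f'(x)/g'(x) = lim(x→0) (cos(x))/(cosh(x))
  = 1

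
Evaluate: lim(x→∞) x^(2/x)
This is an exponential indeterminate form.

For exponential indeterminate forms, take the natural log:
  Let L = lim(x→∞) x^(2/x)
  Then ln(L) = lim(x→∞) [exponent × ln(base)]
  Evaluate using L'Hôpital or standard limits, then exponentiate.
  L = 1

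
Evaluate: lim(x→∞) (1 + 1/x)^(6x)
This is an exponential indeterminate form.

For exponential indeterminate forms, take the natural log:
  Let L = lim(x→∞) (1 + 1/x)^(6x)
  Then ln(L) = lim(x→∞) [exponent × ln(base)]
  Evaluate using L'Hôpital or standard limits, then exponentiate.
  L = e^(6)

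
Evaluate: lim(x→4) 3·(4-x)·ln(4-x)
This is a 0·∞ indeterminate form.

Rewrite 0·∞ as a quotient (0/0 or ∞/∞ form), then apply L'Hôpital's rule:
  lim(x→4) 3·(4-x)·ln(4-x) = 0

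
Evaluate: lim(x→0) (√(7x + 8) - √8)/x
This is a standard limit.

Factor or rationalize the expression:
  lim(x→0) (√(7x + 8) - √8)/x = 7·sqrt(2)/8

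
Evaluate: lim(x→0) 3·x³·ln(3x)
This is a 0·∞ indeterminate form.

Rewrite 0·∞ as a quotient (0/0 or ∞/∞ form), then apply L'Hôpital's rule:
  lim(x→0) 3·x³·ln(3x) = 0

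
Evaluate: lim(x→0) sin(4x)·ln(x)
This is a 0·∞ indeterminate form.

Rewrite 0·∞ as a quotient (0/0 or ∞/∞ form), then apply L'Hôpital's rule:
  lim(x→0) sin(4x)·ln(x) = 0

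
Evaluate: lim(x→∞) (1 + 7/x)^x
This is an exponential indeterminate form.

For exponential indeterminate forms, take the natural log:
  Let L = lim(x→∞) (1 + 7/x)^x
  Then ln(L) = lim(x→∞) [exponent × ln(base)]
  Evaluate using L'Hôpital or standard limits, then exponentiate.
  L = e^(7)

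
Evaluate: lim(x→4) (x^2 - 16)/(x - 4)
This is a standard limit.

Factor or rationalize the expression:
  lim(x→4) (x^2 - 16)/(x - 4) = 8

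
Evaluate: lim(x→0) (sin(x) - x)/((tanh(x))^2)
This is a 0/0 indeterminate form.

Apply L'Hôpital's rule: differentiate numerator and denominator separately.
  f(x) = -x + sin(x)   ⇒   f'(x) = cos(x) - 1
  g(x) = tanh(x)^2   ⇒   g'(x) = (2 - 2·tanh(x)^2)·tanh(x)
  lim(x→0) f'(x)/g'(x) = lim(x→0) (cos(x) - 1)/((2 - 2·tanh(x)^2)·tanh(x))
  = 0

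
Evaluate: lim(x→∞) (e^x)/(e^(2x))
This is an ∞/∞ indeterminate form.

Apply L'Hôpital's rule: differentiate numerator and denominator separately.
  f(x) = e^(x)   ⇒   f'(x) = e^(x)
  g(x) = e^(2·x)   ⇒   g'(x) = 2·e^(2·x)
  lim(x→∞) f'(x)/g'(x) = lim(x→∞) (e^(x))/(2·e^(2·x))
  = 0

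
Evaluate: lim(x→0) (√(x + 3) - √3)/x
This is a standard limit.

Factor or rationalize the expression:
  lim(x→0) (√(x + 3) - √3)/x = sqrt(3)/6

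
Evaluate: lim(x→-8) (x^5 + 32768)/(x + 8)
This is a standard limit.

Factor or rationalize the expression:
  lim(x→-8) (x^5 + 32768)/(x + 8) = 20480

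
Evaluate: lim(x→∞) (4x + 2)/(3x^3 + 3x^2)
This is an ∞/∞ indeterminate form.

Apply L'Hôpital's rule: differentiate numerator and denominator separately.
  f(x) = 4·x + 2   ⇒   f'(x) = 4
  g(x) = 3·x^3 + 3·x^2   ⇒   g'(x) = 9·x^2 + 6·x
  lim(x→∞) f'(x)/g'(x) = lim(x→∞) (4)/(9·x^2 + 6·x)
  = 0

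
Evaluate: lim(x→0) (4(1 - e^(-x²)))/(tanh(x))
This is a 0/0 indeterminate form.

Apply L'Hôpital's rule: differentiate numerator and denominator separately.
  f(x) = 4 - 4·e^(-x^2)   ⇒   f'(x) = 8·x·e^(-x^2)
  g(x) = tanh(x)   ⇒   g'(x) = 1 - tanh(x)^2
  lim(x→0) f'(x)/g'(x) = lim(x→0) (8·x·e^(-x^2))/(1 - tanh(x)^2)
  = 0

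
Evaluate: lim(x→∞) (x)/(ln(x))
This is an ∞/∞ indeterminate form.

Apply L'Hôpital's rule: differentiate numerator and denominator separately.
  f(x) = x   ⇒   f'(x) = 1
  g(x) = ln(x)   ⇒   g'(x) = 1/x
  lim(x→∞) f'(x)/g'(x) = lim(x→∞) (1)/(1/x)
  = ∞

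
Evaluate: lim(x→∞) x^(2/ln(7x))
This is an exponential indeterminate form.

For exponential indeterminate forms, take the natural log:
  Let L = lim(x→∞) x^(2/ln(7x))
  Then ln(L) = lim(x→∞) [exponent × ln(base)]
  Evaluate using L'Hôpital or standard limits, then exponentiate.
  L = e²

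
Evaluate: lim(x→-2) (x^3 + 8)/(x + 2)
This is a standard limit.

Factor or rationalize the expression:
  lim(x→-2) (x^3 + 8)/(x + 2) = 12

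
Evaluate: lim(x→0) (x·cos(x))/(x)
This is a 0/0 indeterminate form.

Apply L'Hôpital's rule: differentiate numerator and denominator separately.
  f(x) = x·cos(x)   ⇒   f'(x) = -x·sin(x) + cos(x)
  g(x) = x   ⇒   g'(x) = 1
  lim(x→0) f'(x)/g'(x) = lim(x→0) (-x·sin(x) + cos(x))/(1)
  = 1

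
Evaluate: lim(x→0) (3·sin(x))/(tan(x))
This is a 0/0 indeterminate form.

Apply L'Hôpital's rule: differentiate numerator and denominator separately.
  f(x) = 3·sin(x)   ⇒   f'(x) = 3·cos(x)
  g(x) = tan(x)   ⇒   g'(x) = tan(x)^2 + 1
  lim(x→0) f'(x)/g'(x) = lim(x→0) (3·cos(x))/(tan(x)^2 + 1)
  = 3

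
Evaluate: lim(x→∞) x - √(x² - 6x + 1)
This is an ∞-∞ indeterminate form.

Combine fractions or rationalize to convert ∞-∞ to 0/0 form:
  lim(x→∞) x - √(x² - 6x + 1) = 3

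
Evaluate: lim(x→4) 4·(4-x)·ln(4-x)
This is a 0·∞ indeterminate form.

Rewrite 0·∞ as a quotient (0/0 or ∞/∞ form), then apply L'Hôpital's rule:
  lim(x→4) 4·(4-x)·ln(4-x) = 0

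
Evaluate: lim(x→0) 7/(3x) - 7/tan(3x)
This is an ∞-∞ indeterminate form.

Combine fractions or rationalize to convert ∞-∞ to 0/0 form:
  lim(x→0) 7/(3x) - 7/tan(3x) = 0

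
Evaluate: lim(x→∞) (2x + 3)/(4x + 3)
This is an ∞/∞ indeterminate form.

Apply L'Hôpital's rule: differentiate numerator and denominator separately.
  f(x) = 2·x + 3   ⇒   f'(x) = 2
  g(x) = 4·x + 3   ⇒   g'(x) = 4
  lim(x→∞) f'(x)/g'(x) = lim(x→∞) (2)/(4)
  = 1/2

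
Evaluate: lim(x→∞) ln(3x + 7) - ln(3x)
This is an ∞-∞ indeterminate form.

Combine fractions or rationalize to convert ∞-∞ to 0/0 form:
  lim(x→∞) ln(3x + 7) - ln(3x) = 0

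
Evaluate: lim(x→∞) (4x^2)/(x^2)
This is an ∞/∞ indeterminate form.

Apply L'Hôpital's rule: differentiate numerator and denominator separately.
  f(x) = 4·x^2   ⇒   f'(x) = 8·x
  g(x) = x^2   ⇒   g'(x) = 2·x
  lim(x→∞) f'(x)/g'(x) = lim(x→∞) (8·x)/(2·x)
  = 4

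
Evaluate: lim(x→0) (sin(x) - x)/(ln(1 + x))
This is a 0/0 indeterminate form.

Apply L'Hôpital's rule: differentiate numerator and denominator separately.
  f(x) = -x + sin(x)   ⇒   f'(x) = cos(x) - 1
  g(x) = ln(x + 1)   ⇒   g'(x) = 1/(x + 1)
  lim(x→0) f'(x)/g'(x) = lim(x→0) (cos(x) - 1)/(1/(x + 1))
  = 0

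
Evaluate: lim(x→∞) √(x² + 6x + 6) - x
This is an ∞-∞ indeterminate form.

Combine fractions or rationalize to convert ∞-∞ to 0/0 form:
  lim(x→∞) √(x² + 6x + 6) - x = 3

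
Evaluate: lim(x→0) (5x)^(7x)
This is an exponential indeterminate form.

For exponential indeterminate forms, take the natural log:
  Let L = lim(x→0) (5x)^(7x)
  Then ln(L) = lim(x→0) [exponent × ln(base)]
  Evaluate using L'Hôpital or standard limits, then exponentiate.
  L = 1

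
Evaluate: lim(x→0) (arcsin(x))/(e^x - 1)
This is a 0/0 indeterminate form.

Apply L'Hôpital's rule: differentiate numerator and denominator separately.
  f(x) = asin(x)   ⇒   f'(x) = 1/sqrt(1 - x^2)
  g(x) = e^(x) - 1   ⇒   g'(x) = e^(x)
  lim(x→0) f'(x)/g'(x) = lim(x→0) (1/sqrt(1 - x^2))/(e^(x))
  = 1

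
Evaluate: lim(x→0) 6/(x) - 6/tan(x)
This is an ∞-∞ indeterminate form.

Combine fractions or rationalize to convert ∞-∞ to 0/0 form:
  lim(x→0) 6/(x) - 6/tan(x) = 0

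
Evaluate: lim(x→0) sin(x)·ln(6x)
This is a 0·∞ indeterminate form.

Rewrite 0·∞ as a quotient (0/0 or ∞/∞ form), then apply L'Hôpital's rule:
  lim(x→0) sin(x)·ln(6x) = 0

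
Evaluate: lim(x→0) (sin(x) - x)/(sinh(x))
This is a 0/0 indeterminate form.

Apply L'Hôpital's rule: differentiate numerator and denominator separately.
  f(x) = -x + sin(x)   ⇒   f'(x) = cos(x) - 1
  g(x) = sinh(x)   ⇒   g'(x) = cosh(x)
  lim(x→0) f'(x)/g'(x) = lim(x→0) (cos(x) - 1)/(cosh(x))
  = 0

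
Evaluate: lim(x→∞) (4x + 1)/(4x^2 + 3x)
This is an ∞/∞ indeterminate form.

Apply L'Hôpital's rule: differentiate numerator and denominator separately.
  f(x) = 4·x + 1   ⇒   f'(x) = 4
  g(x) = 4·x^2 + 3·x   ⇒   g'(x) = 8·x + 3
  lim(x→∞) f'(x)/g'(x) = lim(x→∞) (4)/(8·x + 3)
  = 0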